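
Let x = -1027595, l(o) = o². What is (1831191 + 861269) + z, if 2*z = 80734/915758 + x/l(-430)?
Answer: 91179340587403859/33864730840 ≈ 2.6925e+6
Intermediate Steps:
z = -92610062541/33864730840 (z = (80734/915758 - 1027595/((-430)²))/2 = (80734*(1/915758) - 1027595/184900)/2 = (40367/457879 - 1027595*1/184900)/2 = (40367/457879 - 205519/36980)/2 = (½)*(-92610062541/16932365420) = -92610062541/33864730840 ≈ -2.7347)
(1831191 + 861269) + z = (1831191 + 861269) - 92610062541/33864730840 = 2692460 - 92610062541/33864730840 = 91179340587403859/33864730840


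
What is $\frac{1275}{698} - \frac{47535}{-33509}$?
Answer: $\frac{75903405}{23389282} \approx 3.2452$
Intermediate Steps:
$\frac{1275}{698} - \frac{47535}{-33509} = 1275 \cdot \frac{1}{698} - - \frac{47535}{33509} = \frac{1275}{698} + \frac{47535}{33509} = \frac{75903405}{23389282}$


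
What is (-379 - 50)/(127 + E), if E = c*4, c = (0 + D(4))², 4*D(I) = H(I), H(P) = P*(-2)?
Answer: -3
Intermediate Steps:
H(P) = -2*P
D(I) = -I/2 (D(I) = (-2*I)/4 = -I/2)
c = 4 (c = (0 - ½*4)² = (0 - 2)² = (-2)² = 4)
E = 16 (E = 4*4 = 16)
(-379 - 50)/(127 + E) = (-379 - 50)/(127 + 16) = -429/143 = -429*1/143 = -3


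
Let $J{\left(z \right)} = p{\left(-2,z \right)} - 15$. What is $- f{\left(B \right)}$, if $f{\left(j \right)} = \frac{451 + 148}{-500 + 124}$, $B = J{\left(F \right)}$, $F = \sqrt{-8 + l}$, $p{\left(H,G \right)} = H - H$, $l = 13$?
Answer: $\frac{599}{376} \approx 1.5931$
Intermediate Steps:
$p{\left(H,G \right)} = 0$
$F = \sqrt{5}$ ($F = \sqrt{-8 + 13} = \sqrt{5} \approx 2.2361$)
$J{\left(z \right)} = -15$ ($J{\left(z \right)} = 0 - 15 = -15$)
$B = -15$
$f{\left(j \right)} = - \frac{599}{376}$ ($f{\left(j \right)} = \frac{599}{-376} = 599 \left(- \frac{1}{376}\right) = - \frac{599}{376}$)
$- f{\left(B \right)} = \left(-1\right) \left(- \frac{599}{376}\right) = \frac{599}{376}$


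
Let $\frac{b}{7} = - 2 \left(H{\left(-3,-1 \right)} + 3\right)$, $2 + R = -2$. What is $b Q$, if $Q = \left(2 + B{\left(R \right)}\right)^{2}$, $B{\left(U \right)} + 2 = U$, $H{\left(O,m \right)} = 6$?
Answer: $-2016$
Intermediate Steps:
$R = -4$ ($R = -2 - 2 = -4$)
$B{\left(U \right)} = -2 + U$
$b = -126$ ($b = 7 \left(- 2 \left(6 + 3\right)\right) = 7 \left(\left(-2\right) 9\right) = 7 \left(-18\right) = -126$)
$Q = 16$ ($Q = \left(2 - 6\right)^{2} = \left(-4\right)^{2} = 16$)
$b Q = \left(-126\right) 16 = -2016$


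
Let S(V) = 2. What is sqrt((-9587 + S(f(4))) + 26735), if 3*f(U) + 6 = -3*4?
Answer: 35*sqrt(14) ≈ 130.96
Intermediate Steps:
f(U) = -6 (f(U) = -2 + (-3*4)/3 = -2 + (1/3)*(-12) = -2 - 4 = -6)
sqrt((-9587 + S(f(4))) + 26735) = sqrt((-9587 + 2) + 26735) = sqrt(-9585 + 26735) = sqrt(17150) = 35*sqrt(14)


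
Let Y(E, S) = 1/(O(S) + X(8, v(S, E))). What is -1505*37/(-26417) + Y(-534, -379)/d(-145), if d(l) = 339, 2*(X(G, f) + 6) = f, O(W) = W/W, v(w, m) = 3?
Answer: 132087671/62687541 ≈ 2.1071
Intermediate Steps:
O(W) = 1
X(G, f) = -6 + f/2
Y(E, S) = -2/7 (Y(E, S) = 1/(1 + (-6 + (1/2)*3)) = 1/(1 + (-6 + 3/2)) = 1/(1 - 9/2) = 1/(-7/2) = -2/7)
-1505*37/(-26417) + Y(-534, -379)/d(-145) = -1505*37/(-26417) - 2/7/339 = -55685*(-1/26417) - 2/7*1/339 = 55685/26417 - 2/2373 = 132087671/62687541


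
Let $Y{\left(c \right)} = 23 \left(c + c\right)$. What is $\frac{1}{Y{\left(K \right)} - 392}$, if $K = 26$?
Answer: $\frac{1}{804} \approx 0.0012438$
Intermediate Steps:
$Y{\left(c \right)} = 46 c$ ($Y{\left(c \right)} = 23 \cdot 2 c = 46 c$)
$\frac{1}{Y{\left(K \right)} - 392} = \frac{1}{46 \cdot 26 - 392} = \frac{1}{1196 - 392} = \frac{1}{804}$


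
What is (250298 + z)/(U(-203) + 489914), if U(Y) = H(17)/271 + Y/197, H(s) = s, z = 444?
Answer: 6693181577/13077493527 ≈ 0.51181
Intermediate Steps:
U(Y) = 17/271 + Y/197
(250298 + z)/(U(-203) + 489914) = (250298 + 444)/((17/271 + (1/197)*(-203)) + 489914) = 250742/((17/271 - 203/197) + 489914) = 250742/(-51664/53387 + 489914) = 250742/(26154987054/53387) = 250742*(53387/26154987054) = 6693181577/13077493527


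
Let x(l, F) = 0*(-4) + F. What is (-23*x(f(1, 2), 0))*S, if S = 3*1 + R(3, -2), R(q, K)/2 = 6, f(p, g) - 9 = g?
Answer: 0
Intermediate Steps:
f(p, g) = 9 + g
R(q, K) = 12 (R(q, K) = 2*6 = 12)
x(l, F) = F (x(l, F) = 0 + F = F)
S = 15 (S = 3*1 + 12 = 3 + 12 = 15)
(-23*x(f(1, 2), 0))*S = -23*0*15 = 0*15 = 0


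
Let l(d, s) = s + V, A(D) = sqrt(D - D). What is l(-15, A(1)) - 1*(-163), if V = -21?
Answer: 142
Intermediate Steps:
A(D) = 0 (A(D) = sqrt(0) = 0)
l(d, s) = -21 + s (l(d, s) = s - 21 = -21 + s)
l(-15, A(1)) - 1*(-163) = (-21 + 0) - 1*(-163) = -21 + 163 = 142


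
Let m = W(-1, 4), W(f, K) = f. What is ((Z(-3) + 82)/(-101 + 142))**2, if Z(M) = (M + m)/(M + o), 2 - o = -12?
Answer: 806404/203401 ≈ 3.9646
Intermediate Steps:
o = 14 (o = 2 - 1*(-12) = 2 + 12 = 14)
m = -1
Z(M) = (-1 + M)/(14 + M) (Z(M) = (M - 1)/(M + 14) = (-1 + M)/(14 + M))
((Z(-3) + 82)/(-101 + 142))**2 = (((-1 - 3)/(14 - 3) + 82)/(-101 + 142))**2 = ((-4/11 + 82)/41)**2 = (((1/11)*(-4) + 82)*(1/41))**2 = ((-4/11 + 82)*(1/41))**2 = ((898/11)*(1/41))**2 = (898/451)**2 = 806404/203401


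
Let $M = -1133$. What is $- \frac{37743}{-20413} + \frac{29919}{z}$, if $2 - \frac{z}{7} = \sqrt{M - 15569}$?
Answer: $\frac{2817607500}{1193568523} + \frac{29919 i \sqrt{16702}}{116942} \approx 2.3607 + 33.064 i$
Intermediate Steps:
$z = 14 - 7 i \sqrt{16702}$ ($z = 14 - 7 \sqrt{-1133 - 15569} = 14 - 7 \sqrt{-16702} = 14 - 7 i \sqrt{16702} \approx 14.0 - 904.65 i$)
$- \frac{37743}{-20413} + \frac{29919}{z} = - \frac{37743}{-20413} + \frac{29919}{14 - 7 i \sqrt{16702}} = \left(-37743\right) \left(- \frac{1}{20413}\right) + \frac{29919}{14 - 7 i \sqrt{16702}} = \frac{37743}{20413} + \frac{29919}{14 - 7 i \sqrt{16702}}$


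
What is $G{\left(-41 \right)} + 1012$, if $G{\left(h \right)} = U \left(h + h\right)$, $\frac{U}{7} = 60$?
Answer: $-33428$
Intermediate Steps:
$U = 420$ ($U = 7 \cdot 60 = 420$)
$G{\left(h \right)} = 840 h$ ($G{\left(h \right)} = 420 \left(h + h\right) = 420 \cdot 2 h = 840 h$)
$G{\left(-41 \right)} + 1012 = 840 \left(-41\right) + 1012 = -34440 + 1012 = -33428$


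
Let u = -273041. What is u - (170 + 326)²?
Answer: -519057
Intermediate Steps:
u - (170 + 326)² = -273041 - (170 + 326)² = -273041 - 1*496² = -273041 - 1*246016 = -273041 - 246016 = -519057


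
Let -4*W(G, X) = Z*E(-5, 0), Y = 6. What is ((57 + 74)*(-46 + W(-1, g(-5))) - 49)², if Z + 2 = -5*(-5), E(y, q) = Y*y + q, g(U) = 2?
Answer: 1091972025/4 ≈ 2.7299e+8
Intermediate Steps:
E(y, q) = q + 6*y (E(y, q) = 6*y + q = q + 6*y)
Z = 23 (Z = -2 - 5*(-5) = -2 + 25 = 23)
W(G, X) = 345/2 (W(G, X) = -23*(0 + 6*(-5))/4 = -23*(0 - 30)/4 = -23*(-30)/4 = -¼*(-690) = 345/2)
((57 + 74)*(-46 + W(-1, g(-5))) - 49)² = ((57 + 74)*(-46 + 345/2) - 49)² = (131*(253/2) - 49)² = (33143/2 - 49)² = (33045/2)² = 1091972025/4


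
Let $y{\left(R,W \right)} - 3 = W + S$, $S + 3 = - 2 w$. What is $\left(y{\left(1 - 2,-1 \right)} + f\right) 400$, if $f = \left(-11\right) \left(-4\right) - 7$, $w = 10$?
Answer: $6400$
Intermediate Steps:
$f = 37$ ($f = 44 - 7 = 37$)
$S = -23$ ($S = -3 - 20 = -23$)
$y{\left(R,W \right)} = -20 + W$ ($y{\left(R,W \right)} = 3 + \left(W - 23\right) = 3 + \left(-23 + W\right) = -20 + W$)
$\left(y{\left(1 - 2,-1 \right)} + f\right) 400 = \left(\left(-20 - 1\right) + 37\right) 400 = \left(-21 + 37\right) 400 = 16 \cdot 400 = 6400$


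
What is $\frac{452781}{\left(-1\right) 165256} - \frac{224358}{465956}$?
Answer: $- \frac{8859018903}{2750072312} \approx -3.2214$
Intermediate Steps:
$\frac{452781}{\left(-1\right) 165256} - \frac{224358}{465956} = \frac{452781}{-165256} - \frac{112179}{232978} = 452781 \left(- \frac{1}{165256}\right) - \frac{112179}{232978} = - \frac{64683}{23608} - \frac{112179}{232978} = - \frac{8859018903}{2750072312}$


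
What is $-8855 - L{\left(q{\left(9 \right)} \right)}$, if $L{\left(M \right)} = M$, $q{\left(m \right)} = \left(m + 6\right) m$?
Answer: $-8990$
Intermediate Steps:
$q{\left(m \right)} = m \left(6 + m\right)$ ($q{\left(m \right)} = \left(6 + m\right) m = m \left(6 + m\right)$)
$-8855 - L{\left(q{\left(9 \right)} \right)} = -8855 - 9 \left(6 + 9\right) = -8855 - 9 \cdot 15 = -8855 - 135 = -8990$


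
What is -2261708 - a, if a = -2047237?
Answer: -214471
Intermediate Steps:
-2261708 - a = -2261708 - 1*(-2047237) = -2261708 + 2047237 = -214471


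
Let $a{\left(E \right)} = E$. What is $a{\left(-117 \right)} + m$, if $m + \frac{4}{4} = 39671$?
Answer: $39553$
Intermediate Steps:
$m = 39670$ ($m = -1 + 39671 = 39670$)
$a{\left(-117 \right)} + m = -117 + 39670 = 39553$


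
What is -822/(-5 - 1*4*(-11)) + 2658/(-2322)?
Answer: -111797/5031 ≈ -22.222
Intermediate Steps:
-822/(-5 - 1*4*(-11)) + 2658/(-2322) = -822/(-5 - 4*(-11)) + 2658*(-1/2322) = -822/(-5 + 44) - 443/387 = -822/39 - 443/387 = -822*1/39 - 443/387 = -274/13 - 443/387 = -111797/5031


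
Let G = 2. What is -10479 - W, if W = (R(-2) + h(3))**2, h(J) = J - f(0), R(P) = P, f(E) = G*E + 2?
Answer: -10480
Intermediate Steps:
f(E) = 2 + 2*E (f(E) = 2*E + 2 = 2 + 2*E)
h(J) = -2 + J (h(J) = J - (2 + 2*0) = J - (2 + 0) = J - 1*2 = J - 2 = -2 + J)
W = 1 (W = (-2 + (-2 + 3))**2 = (-2 + 1)**2 = (-1)**2 = 1)
-10479 - W = -10479 - 1*1 = -10479 - 1 = -10480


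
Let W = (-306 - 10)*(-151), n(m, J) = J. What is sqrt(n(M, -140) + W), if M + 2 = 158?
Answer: 2*sqrt(11894) ≈ 218.12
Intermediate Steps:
M = 156 (M = -2 + 158 = 156)
W = 47716 (W = -316*(-151) = 47716)
sqrt(n(M, -140) + W) = sqrt(-140 + 47716) = sqrt(47576) = 2*sqrt(11894)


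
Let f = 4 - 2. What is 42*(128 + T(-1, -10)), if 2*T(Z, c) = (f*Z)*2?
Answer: 5292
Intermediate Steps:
f = 2
T(Z, c) = 2*Z (T(Z, c) = ((2*Z)*2)/2 = (4*Z)/2 = 2*Z)
42*(128 + T(-1, -10)) = 42*(128 + 2*(-1)) = 42*(128 - 2) = 42*126 = 5292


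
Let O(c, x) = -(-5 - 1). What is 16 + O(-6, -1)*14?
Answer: 100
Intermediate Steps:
O(c, x) = 6 (O(c, x) = -1*(-6) = 6)
16 + O(-6, -1)*14 = 16 + 6*14 = 16 + 84 = 100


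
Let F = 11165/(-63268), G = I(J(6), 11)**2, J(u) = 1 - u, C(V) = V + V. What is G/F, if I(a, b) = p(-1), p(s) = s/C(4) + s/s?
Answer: -110719/25520 ≈ -4.3385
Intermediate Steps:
C(V) = 2*V
p(s) = 1 + s/8 (p(s) = s/((2*4)) + s/s = s/8 + 1 = 1 + s/8)
I(a, b) = 7/8 (I(a, b) = 1 + (1/8)*(-1) = 1 - 1/8 = 7/8)
G = 49/64 (G = (7/8)**2 = 49/64 ≈ 0.76563)
F = -11165/63268 (F = 11165*(-1/63268) = -11165/63268 ≈ -0.17647)
G/F = 49/(64*(-11165/63268)) = (49/64)*(-63268/11165) = -110719/25520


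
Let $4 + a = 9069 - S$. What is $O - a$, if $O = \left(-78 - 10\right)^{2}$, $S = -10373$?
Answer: $-11694$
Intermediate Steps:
$a = 19438$ ($a = -4 + \left(9069 - -10373\right) = -4 + \left(9069 + 10373\right) = -4 + 19442 = 19438$)
$O = 7744$ ($O = \left(-88\right)^{2} = 7744$)
$O - a = 7744 - 19438 = -11694$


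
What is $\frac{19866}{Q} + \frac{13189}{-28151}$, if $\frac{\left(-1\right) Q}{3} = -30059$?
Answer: $- \frac{210032229}{846190909} \approx -0.24821$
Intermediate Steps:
$Q = 90177$ ($Q = \left(-3\right) \left(-30059\right) = 90177$)
$\frac{19866}{Q} + \frac{13189}{-28151} = \frac{19866}{90177} + \frac{13189}{-28151} = 19866 \cdot \frac{1}{90177} + 13189 \left(- \frac{1}{28151}\right) = \frac{6622}{30059} - \frac{13189}{28151} = - \frac{210032229}{846190909}$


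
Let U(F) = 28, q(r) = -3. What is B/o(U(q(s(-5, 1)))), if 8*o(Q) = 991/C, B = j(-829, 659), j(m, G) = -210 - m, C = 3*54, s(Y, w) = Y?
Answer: 802224/991 ≈ 809.51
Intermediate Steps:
C = 162
B = 619 (B = -210 - 1*(-829) = -210 + 829 = 619)
o(Q) = 991/1296 (o(Q) = (991/162)/8 = (991*(1/162))/8 = (⅛)*(991/162) = 991/1296)
B/o(U(q(s(-5, 1)))) = 619/(991/1296) = 619*(1296/991) = 802224/991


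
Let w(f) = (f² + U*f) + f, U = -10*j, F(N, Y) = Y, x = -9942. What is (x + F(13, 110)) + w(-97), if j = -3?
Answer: -3430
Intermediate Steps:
U = 30 (U = -10*(-3) = 30)
w(f) = f² + 31*f (w(f) = (f² + 30*f) + f = f² + 31*f)
(x + F(13, 110)) + w(-97) = (-9942 + 110) - 97*(31 - 97) = -9832 - 97*(-66) = -9832 + 6402 = -3430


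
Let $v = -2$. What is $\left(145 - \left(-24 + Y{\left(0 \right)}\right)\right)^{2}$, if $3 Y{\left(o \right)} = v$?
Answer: $\frac{259081}{9} \approx 28787.0$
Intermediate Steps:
$Y{\left(o \right)} = - \frac{2}{3}$ ($Y{\left(o \right)} = \frac{1}{3} \left(-2\right) = - \frac{2}{3}$)
$\left(145 - \left(-24 + Y{\left(0 \right)}\right)\right)^{2} = \left(145 + \left(24 - - \frac{2}{3}\right)\right)^{2} = \left(145 + \left(24 + \frac{2}{3}\right)\right)^{2} = \left(145 + \frac{74}{3}\right)^{2} = \left(\frac{509}{3}\right)^{2} = \frac{259081}{9}$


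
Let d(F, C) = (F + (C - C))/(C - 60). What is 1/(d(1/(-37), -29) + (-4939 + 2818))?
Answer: -3293/6984452 ≈ -0.00047148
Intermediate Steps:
d(F, C) = F/(-60 + C) (d(F, C) = (F + 0)/(-60 + C) = F/(-60 + C))
1/(d(1/(-37), -29) + (-4939 + 2818)) = 1/(1/((-37)*(-60 - 29)) + (-4939 + 2818)) = 1/(-1/37/(-89) - 2121) = 1/(-1/37*(-1/89) - 2121) = 1/(1/3293 - 2121) = 1/(-6984452/3293) = -3293/6984452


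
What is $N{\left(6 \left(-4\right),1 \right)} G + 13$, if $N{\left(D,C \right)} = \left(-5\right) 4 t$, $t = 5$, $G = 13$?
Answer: $-1287$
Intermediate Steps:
$N{\left(D,C \right)} = -100$ ($N{\left(D,C \right)} = \left(-5\right) 4 \cdot 5 = \left(-20\right) 5 = -100$)
$N{\left(6 \left(-4\right),1 \right)} G + 13 = \left(-100\right) 13 + 13 = -1300 + 13 = -1287$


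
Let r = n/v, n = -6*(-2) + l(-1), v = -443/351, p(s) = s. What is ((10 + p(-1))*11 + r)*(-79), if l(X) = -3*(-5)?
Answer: -2716020/443 ≈ -6131.0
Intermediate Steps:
v = -443/351 (v = -443*1/351 = -443/351 ≈ -1.2621)
l(X) = 15
n = 27 (n = -6*(-2) + 15 = 12 + 15 = 27)
r = -9477/443 (r = 27/(-443/351) = 27*(-351/443) = -9477/443 ≈ -21.393)
((10 + p(-1))*11 + r)*(-79) = ((10 - 1)*11 - 9477/443)*(-79) = (9*11 - 9477/443)*(-79) = (99 - 9477/443)*(-79) = (34380/443)*(-79) = -2716020/443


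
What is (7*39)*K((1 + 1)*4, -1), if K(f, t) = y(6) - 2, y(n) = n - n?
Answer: -546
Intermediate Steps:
y(n) = 0
K(f, t) = -2 (K(f, t) = 0 - 2 = -2)
(7*39)*K((1 + 1)*4, -1) = (7*39)*(-2) = 273*(-2) = -546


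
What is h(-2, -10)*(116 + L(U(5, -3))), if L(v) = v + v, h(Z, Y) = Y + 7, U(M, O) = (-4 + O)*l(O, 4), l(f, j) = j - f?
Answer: -54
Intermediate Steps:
U(M, O) = (-4 + O)*(4 - O)
h(Z, Y) = 7 + Y
L(v) = 2*v
h(-2, -10)*(116 + L(U(5, -3))) = (7 - 10)*(116 + 2*(-(-4 - 3)**2)) = -3*(116 + 2*(-1*(-7)**2)) = -3*(116 + 2*(-1*49)) = -3*(116 + 2*(-49)) = -3*(116 - 98) = -3*18 = -54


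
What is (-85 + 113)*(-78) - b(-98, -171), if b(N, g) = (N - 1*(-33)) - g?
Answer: -2290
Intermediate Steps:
b(N, g) = 33 + N - g (b(N, g) = (N + 33) - g = (33 + N) - g = 33 + N - g)
(-85 + 113)*(-78) - b(-98, -171) = (-85 + 113)*(-78) - (33 - 98 - 1*(-171)) = 28*(-78) - (33 - 98 + 171) = -2184 - 1*106 = -2184 - 106 = -2290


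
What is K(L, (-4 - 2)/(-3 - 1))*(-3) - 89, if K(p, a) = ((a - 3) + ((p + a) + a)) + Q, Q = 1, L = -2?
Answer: -181/2 ≈ -90.500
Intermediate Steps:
K(p, a) = -2 + p + 3*a (K(p, a) = ((a - 3) + ((p + a) + a)) + 1 = ((-3 + a) + ((a + p) + a)) + 1 = ((-3 + a) + (p + 2*a)) + 1 = (-3 + p + 3*a) + 1 = -2 + p + 3*a)
K(L, (-4 - 2)/(-3 - 1))*(-3) - 89 = (-2 - 2 + 3*((-4 - 2)/(-3 - 1)))*(-3) - 89 = (-2 - 2 + 3*(-6/(-4)))*(-3) - 89 = (-2 - 2 + 3*(-6*(-¼)))*(-3) - 89 = (-2 - 2 + 3*(3/2))*(-3) - 89 = (-2 - 2 + 9/2)*(-3) - 89 = (½)*(-3) - 89 = -3/2 - 89 = -181/2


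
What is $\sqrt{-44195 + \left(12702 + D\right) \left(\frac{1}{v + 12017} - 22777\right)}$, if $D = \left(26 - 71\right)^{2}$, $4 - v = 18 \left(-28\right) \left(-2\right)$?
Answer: $\frac{i \sqrt{4521023786141895}}{3671} \approx 18316.0 i$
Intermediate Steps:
$v = -1004$ ($v = 4 - 18 \left(-28\right) \left(-2\right) = 4 - \left(-504\right) \left(-2\right) = 4 - 1008 = -1004$)
$D = 2025$ ($D = \left(-45\right)^{2} = 2025$)
$\sqrt{-44195 + \left(12702 + D\right) \left(\frac{1}{v + 12017} - 22777\right)} = \sqrt{-44195 + \left(12702 + 2025\right) \left(\frac{1}{-1004 + 12017} - 22777\right)} = \sqrt{-44195 + 14727 \left(\frac{1}{11013} - 22777\right)} = \sqrt{-44195 + 14727 \left(- \frac{250843100}{11013}\right)} = \sqrt{-44195 - \frac{1231388777900}{3671}} = \sqrt{- \frac{1231551017745}{3671}} = \frac{i \sqrt{4521023786141895}}{3671}$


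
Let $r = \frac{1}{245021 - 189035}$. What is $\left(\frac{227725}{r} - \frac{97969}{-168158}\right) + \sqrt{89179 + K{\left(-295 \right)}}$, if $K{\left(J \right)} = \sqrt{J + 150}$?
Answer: $\frac{2143915597970269}{168158} + \sqrt{89179 + i \sqrt{145}} \approx 1.2749 \cdot 10^{10} + 0.020161 i$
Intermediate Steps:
$K{\left(J \right)} = \sqrt{150 + J}$
$r = \frac{1}{55986} \approx 1.7862 \cdot 10^{-5}$
$\left(\frac{227725}{r} - \frac{97969}{-168158}\right) + \sqrt{89179 + K{\left(-295 \right)}} = \left(227725 \frac{1}{\frac{1}{55986}} - \frac{97969}{-168158}\right) + \sqrt{89179 + \sqrt{150 - 295}} = \left(227725 \cdot 55986 - - \frac{97969}{168158}\right) + \sqrt{89179 + \sqrt{-145}} = \left(12749411850 + \frac{97969}{168158}\right) + \sqrt{89179 + i \sqrt{145}} = \frac{2143915597970269}{168158} + \sqrt{89179 + i \sqrt{145}}$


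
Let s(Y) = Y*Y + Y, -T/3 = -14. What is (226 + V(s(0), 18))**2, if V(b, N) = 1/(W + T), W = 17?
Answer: 177822225/3481 ≈ 51084.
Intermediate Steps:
T = 42 (T = -3*(-14) = 42)
s(Y) = Y + Y**2 (s(Y) = Y**2 + Y = Y + Y**2)
V(b, N) = 1/59 (V(b, N) = 1/(17 + 42) = 1/59)
(226 + V(s(0), 18))**2 = (226 + 1/59)**2 = (13335/59)**2 = 177822225/3481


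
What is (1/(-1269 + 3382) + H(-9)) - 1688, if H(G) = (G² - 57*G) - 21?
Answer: -2355994/2113 ≈ -1115.0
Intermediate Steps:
H(G) = -21 + G² - 57*G
(1/(-1269 + 3382) + H(-9)) - 1688 = (1/(-1269 + 3382) + (-21 + (-9)² - 57*(-9))) - 1688 = (1/2113 + (-21 + 81 + 513)) - 1688 = (1/2113 + 573) - 1688 = 1210750/2113 - 1688 = -2355994/2113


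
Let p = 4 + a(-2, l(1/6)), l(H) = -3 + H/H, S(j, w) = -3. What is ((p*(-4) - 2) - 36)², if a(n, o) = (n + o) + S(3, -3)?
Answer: 676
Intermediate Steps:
l(H) = -2 (l(H) = -3 + 1 = -2)
a(n, o) = -3 + n + o (a(n, o) = (n + o) - 3 = -3 + n + o)
p = -3 (p = 4 + (-3 - 2 - 2) = 4 - 7 = -3)
((p*(-4) - 2) - 36)² = ((-3*(-4) - 2) - 36)² = ((12 - 2) - 36)² = (10 - 36)² = (-26)² = 676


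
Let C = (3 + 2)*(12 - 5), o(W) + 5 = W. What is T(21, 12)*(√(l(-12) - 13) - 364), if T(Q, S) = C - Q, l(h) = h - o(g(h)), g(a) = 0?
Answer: -5096 + 28*I*√5 ≈ -5096.0 + 62.61*I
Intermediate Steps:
o(W) = -5 + W
l(h) = 5 + h (l(h) = h - (-5 + 0) = h - 1*(-5) = h + 5 = 5 + h)
C = 35 (C = 5*7 = 35)
T(Q, S) = 35 - Q
T(21, 12)*(√(l(-12) - 13) - 364) = (35 - 1*21)*(√((5 - 12) - 13) - 364) = (35 - 21)*(√(-7 - 13) - 364) = 14*(√(-20) - 364) = 14*(2*I*√5 - 364) = 14*(-364 + 2*I*√5) = -5096 + 28*I*√5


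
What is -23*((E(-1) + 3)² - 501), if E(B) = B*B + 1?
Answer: 10948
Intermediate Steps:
E(B) = 1 + B² (E(B) = B² + 1 = 1 + B²)
-23*((E(-1) + 3)² - 501) = -23*(((1 + (-1)²) + 3)² - 501) = -23*(((1 + 1) + 3)² - 501) = -23*((2 + 3)² - 501) = -23*(5² - 501) = -23*(25 - 501) = -23*(-476) = 10948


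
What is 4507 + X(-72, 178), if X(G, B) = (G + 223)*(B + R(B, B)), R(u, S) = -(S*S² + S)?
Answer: -851598045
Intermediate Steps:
R(u, S) = -S - S³ (R(u, S) = -(S³ + S) = -(S + S³) = -S - S³)
X(G, B) = -B³*(223 + G) (X(G, B) = (G + 223)*(B + (-B - B³)) = (223 + G)*(-B³) = -B³*(223 + G))
4507 + X(-72, 178) = 4507 + 178³*(-223 - 1*(-72)) = 4507 + 5639752*(-223 + 72) = 4507 + 5639752*(-151) = 4507 - 851602552 = -851598045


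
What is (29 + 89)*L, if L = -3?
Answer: -354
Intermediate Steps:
(29 + 89)*L = (29 + 89)*(-3) = 118*(-3) = -354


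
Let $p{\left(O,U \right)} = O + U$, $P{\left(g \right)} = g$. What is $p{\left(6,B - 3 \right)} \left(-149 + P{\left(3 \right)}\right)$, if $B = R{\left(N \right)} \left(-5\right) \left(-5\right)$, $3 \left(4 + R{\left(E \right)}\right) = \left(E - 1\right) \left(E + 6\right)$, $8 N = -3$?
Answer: $\frac{754309}{32} \approx 23572.0$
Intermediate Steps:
$N = - \frac{3}{8}$ ($N = \frac{1}{8} \left(-3\right) = - \frac{3}{8} \approx -0.375$)
$R{\left(E \right)} = -4 + \frac{\left(-1 + E\right) \left(6 + E\right)}{3}$ ($R{\left(E \right)} = -4 + \frac{\left(E - 1\right) \left(E + 6\right)}{3} = -4 + \frac{\left(-1 + E\right) \left(6 + E\right)}{3}$)
$B = - \frac{10525}{64}$ ($B = \left(-6 + \frac{\left(- \frac{3}{8}\right)^{2}}{3} + \frac{5}{3} \left(- \frac{3}{8}\right)\right) \left(-5\right) \left(-5\right) = \left(-6 + \frac{1}{3} \cdot \frac{9}{64} - \frac{5}{8}\right) \left(-5\right) \left(-5\right) = \left(-6 + \frac{3}{64} - \frac{5}{8}\right) \left(-5\right) \left(-5\right) = \left(- \frac{421}{64}\right) \left(-5\right) \left(-5\right) = \frac{2105}{64} \left(-5\right) = - \frac{10525}{64} \approx -164.45$)
$p{\left(6,B - 3 \right)} \left(-149 + P{\left(3 \right)}\right) = \left(6 - \frac{10717}{64}\right) \left(-149 + 3\right) = \left(6 - \frac{10717}{64}\right) \left(-146\right) = \left(- \frac{10333}{64}\right) \left(-146\right) = \frac{754309}{32}$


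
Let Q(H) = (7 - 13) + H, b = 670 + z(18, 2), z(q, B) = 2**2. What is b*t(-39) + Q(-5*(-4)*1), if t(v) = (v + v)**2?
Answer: 4100630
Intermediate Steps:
z(q, B) = 4
b = 674 (b = 670 + 4 = 674)
t(v) = 4*v**2 (t(v) = (2*v)**2 = 4*v**2)
Q(H) = -6 + H
b*t(-39) + Q(-5*(-4)*1) = 674*(4*(-39)**2) + (-6 - 5*(-4)*1) = 674*(4*1521) + (-6 + 20*1) = 674*6084 + (-6 + 20) = 4100616 + 14 = 4100630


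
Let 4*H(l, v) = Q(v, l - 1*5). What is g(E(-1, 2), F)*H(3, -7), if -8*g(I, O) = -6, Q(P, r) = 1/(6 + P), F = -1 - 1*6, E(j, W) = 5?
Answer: -3/16 ≈ -0.18750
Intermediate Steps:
F = -7 (F = -1 - 6 = -7)
g(I, O) = ¾ (g(I, O) = -⅛*(-6) = ¾)
H(l, v) = 1/(4*(6 + v))
g(E(-1, 2), F)*H(3, -7) = 3*(1/(4*(6 - 7)))/4 = 3*((¼)/(-1))/4 = 3*((¼)*(-1))/4 = (¾)*(-¼) = -3/16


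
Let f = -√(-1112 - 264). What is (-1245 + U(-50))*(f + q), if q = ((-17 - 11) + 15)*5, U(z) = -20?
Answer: 82225 + 5060*I*√86 ≈ 82225.0 + 46925.0*I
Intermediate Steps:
f = -4*I*√86 (f = -√(-1376) = -4*I*√86 ≈ -37.094*I)
q = -65 (q = (-28 + 15)*5 = -13*5 = -65)
(-1245 + U(-50))*(f + q) = (-1245 - 20)*(-4*I*√86 - 65) = -1265*(-65 - 4*I*√86) = 82225 + 5060*I*√86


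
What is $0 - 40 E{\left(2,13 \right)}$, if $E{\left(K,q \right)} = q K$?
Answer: $-1040$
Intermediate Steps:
$E{\left(K,q \right)} = K q$
$0 - 40 E{\left(2,13 \right)} = 0 - 40 \cdot 2 \cdot 13 = 0 - 1040 = -1040$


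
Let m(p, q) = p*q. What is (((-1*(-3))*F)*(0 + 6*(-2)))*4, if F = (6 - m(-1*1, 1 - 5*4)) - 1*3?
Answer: 2304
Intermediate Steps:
F = -16 (F = (6 - (-1*1)*(1 - 5*4)) - 1*3 = (6 - (-1)*(1 - 20)) - 3 = (6 - (-1)*(-19)) - 3 = (6 - 1*19) - 3 = (6 - 19) - 3 = -13 - 3 = -16)
(((-1*(-3))*F)*(0 + 6*(-2)))*4 = ((-1*(-3)*(-16))*(0 + 6*(-2)))*4 = ((3*(-16))*(0 - 12))*4 = -48*(-12)*4 = 576*4 = 2304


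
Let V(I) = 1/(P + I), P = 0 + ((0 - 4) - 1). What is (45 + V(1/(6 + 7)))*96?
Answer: 8601/2 ≈ 4300.5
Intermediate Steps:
P = -5 (P = 0 + (-4 - 1) = 0 - 5 = -5)
V(I) = 1/(-5 + I)
(45 + V(1/(6 + 7)))*96 = (45 + 1/(-5 + 1/(6 + 7)))*96 = (45 + 1/(-5 + 1/13))*96 = (45 + 1/(-64/13))*96 = (45 - 13/64)*96 = (2867/64)*96 = 8601/2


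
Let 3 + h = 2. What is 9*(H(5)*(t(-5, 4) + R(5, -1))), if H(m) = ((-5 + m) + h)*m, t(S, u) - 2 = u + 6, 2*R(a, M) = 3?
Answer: -1215/2 ≈ -607.50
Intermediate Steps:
h = -1 (h = -3 + 2 = -1)
R(a, M) = 3/2 (R(a, M) = (½)*3 = 3/2)
t(S, u) = 8 + u (t(S, u) = 2 + (u + 6) = 2 + (6 + u) = 8 + u)
H(m) = m*(-6 + m) (H(m) = ((-5 + m) - 1)*m = (-6 + m)*m = m*(-6 + m))
9*(H(5)*(t(-5, 4) + R(5, -1))) = 9*((5*(-6 + 5))*((8 + 4) + 3/2)) = 9*((5*(-1))*(12 + 3/2)) = 9*(-5*27/2) = 9*(-135/2) = -1215/2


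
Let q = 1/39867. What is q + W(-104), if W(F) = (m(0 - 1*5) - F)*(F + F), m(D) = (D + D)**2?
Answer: -1691636543/39867 ≈ -42432.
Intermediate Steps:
m(D) = 4*D**2 (m(D) = (2*D)**2 = 4*D**2)
q = 1/39867 ≈ 2.5083e-5
W(F) = 2*F*(100 - F) (W(F) = (4*(0 - 1*5)**2 - F)*(F + F) = (4*(0 - 5)**2 - F)*(2*F) = (4*(-5)**2 - F)*(2*F) = (4*25 - F)*(2*F) = (100 - F)*(2*F) = 2*F*(100 - F))
q + W(-104) = 1/39867 + 2*(-104)*(100 - 1*(-104)) = 1/39867 + 2*(-104)*(100 + 104) = 1/39867 + 2*(-104)*204 = 1/39867 - 42432 = -1691636543/39867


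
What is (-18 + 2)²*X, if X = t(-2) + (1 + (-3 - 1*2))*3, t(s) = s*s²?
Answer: -5120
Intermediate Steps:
t(s) = s³
X = -20 (X = (-2)³ + (1 + (-3 - 1*2))*3 = -8 + (1 + (-3 - 2))*3 = -8 + (1 - 5)*3 = -8 - 4*3 = -8 - 12 = -20)
(-18 + 2)²*X = (-18 + 2)²*(-20) = (-16)²*(-20) = 256*(-20) = -5120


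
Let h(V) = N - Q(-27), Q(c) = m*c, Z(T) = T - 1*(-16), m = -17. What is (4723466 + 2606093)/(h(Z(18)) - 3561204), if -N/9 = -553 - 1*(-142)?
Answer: -7329559/3557964 ≈ -2.0600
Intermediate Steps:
N = 3699 (N = -9*(-553 - 1*(-142)) = -9*(-553 + 142) = -9*(-411) = 3699)
Z(T) = 16 + T (Z(T) = T + 16 = 16 + T)
Q(c) = -17*c
h(V) = 3240 (h(V) = 3699 - (-17)*(-27) = 3699 - 1*459 = 3699 - 459 = 3240)
(4723466 + 2606093)/(h(Z(18)) - 3561204) = (4723466 + 2606093)/(3240 - 3561204) = 7329559/(-3557964) = 7329559*(-1/3557964) = -7329559/3557964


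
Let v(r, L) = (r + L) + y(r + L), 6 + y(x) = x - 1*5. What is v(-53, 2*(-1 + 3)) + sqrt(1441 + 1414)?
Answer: -109 + sqrt(2855) ≈ -55.568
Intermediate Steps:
y(x) = -11 + x (y(x) = -6 + (x - 1*5) = -6 + (x - 5) = -6 + (-5 + x) = -11 + x)
v(r, L) = -11 + 2*L + 2*r (v(r, L) = (r + L) + (-11 + (r + L)) = (L + r) + (-11 + (L + r)) = (L + r) + (-11 + L + r) = -11 + 2*L + 2*r)
v(-53, 2*(-1 + 3)) + sqrt(1441 + 1414) = (-11 + 2*(2*(-1 + 3)) + 2*(-53)) + sqrt(1441 + 1414) = (-11 + 2*(2*2) - 106) + sqrt(2855) = (-11 + 2*4 - 106) + sqrt(2855) = (-11 + 8 - 106) + sqrt(2855) = -109 + sqrt(2855)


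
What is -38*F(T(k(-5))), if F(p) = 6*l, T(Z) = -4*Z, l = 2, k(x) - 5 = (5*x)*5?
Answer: -456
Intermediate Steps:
k(x) = 5 + 25*x (k(x) = 5 + (5*x)*5 = 5 + 25*x)
F(p) = 12 (F(p) = 6*2 = 12)
-38*F(T(k(-5))) = -38*12 = -456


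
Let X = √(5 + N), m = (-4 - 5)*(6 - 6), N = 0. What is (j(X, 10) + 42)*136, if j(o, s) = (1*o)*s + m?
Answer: 5712 + 1360*√5 ≈ 8753.0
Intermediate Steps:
m = 0 (m = -9*0 = 0)
X = √5 (X = √(5 + 0) = √5 ≈ 2.2361)
j(o, s) = o*s (j(o, s) = (1*o)*s + 0 = o*s + 0 = o*s)
(j(X, 10) + 42)*136 = (√5*10 + 42)*136 = (10*√5 + 42)*136 = (42 + 10*√5)*136 = 5712 + 1360*√5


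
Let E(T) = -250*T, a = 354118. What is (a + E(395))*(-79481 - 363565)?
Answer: -113139770928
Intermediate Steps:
(a + E(395))*(-79481 - 363565) = (354118 - 250*395)*(-79481 - 363565) = (354118 - 98750)*(-443046) = 255368*(-443046) = -113139770928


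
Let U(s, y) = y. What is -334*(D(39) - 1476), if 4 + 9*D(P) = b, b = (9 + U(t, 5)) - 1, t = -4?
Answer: 492650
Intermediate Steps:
b = 13 (b = (9 + 5) - 1 = 14 - 1 = 13)
D(P) = 1 (D(P) = -4/9 + (⅑)*13 = -4/9 + 13/9 = 1)
-334*(D(39) - 1476) = -334*(1 - 1476) = -334*(-1475) = 492650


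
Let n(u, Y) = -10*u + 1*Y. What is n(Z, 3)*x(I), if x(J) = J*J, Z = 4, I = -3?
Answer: -333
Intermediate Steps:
n(u, Y) = Y - 10*u (n(u, Y) = -10*u + Y = Y - 10*u)
x(J) = J**2
n(Z, 3)*x(I) = (3 - 10*4)*(-3)**2 = (3 - 40)*9 = -37*9 = -333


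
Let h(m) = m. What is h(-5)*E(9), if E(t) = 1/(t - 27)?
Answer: 5/18 ≈ 0.27778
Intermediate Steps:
E(t) = 1/(-27 + t)
h(-5)*E(9) = -5/(-27 + 9) = -5/(-18) = -5*(-1/18) = 5/18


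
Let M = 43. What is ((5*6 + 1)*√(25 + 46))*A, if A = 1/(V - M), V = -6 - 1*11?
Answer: -31*√71/60 ≈ -4.3535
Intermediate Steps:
V = -17 (V = -6 - 11 = -17)
A = -1/60 (A = 1/(-17 - 1*43) = 1/(-17 - 43) = 1/(-60) = -1/60 ≈ -0.016667)
((5*6 + 1)*√(25 + 46))*A = ((5*6 + 1)*√(25 + 46))*(-1/60) = ((30 + 1)*√71)*(-1/60) = (31*√71)*(-1/60) = -31*√71/60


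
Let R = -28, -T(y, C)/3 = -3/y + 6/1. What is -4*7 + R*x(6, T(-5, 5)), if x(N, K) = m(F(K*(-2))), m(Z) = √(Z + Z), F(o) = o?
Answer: -28 - 168*√55/5 ≈ -277.18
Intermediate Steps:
T(y, C) = -18 + 9/y (T(y, C) = -3*(-3/y + 6/1) = -3*(-3/y + 6*1) = -3*(-3/y + 6) = -3*(6 - 3/y) = -18 + 9/y)
m(Z) = √2*√Z (m(Z) = √(2*Z) = √2*√Z)
x(N, K) = 2*√(-K) (x(N, K) = √2*√(K*(-2)) = √2*√(-2*K) = √2*(√2*√(-K)) = 2*√(-K))
-4*7 + R*x(6, T(-5, 5)) = -4*7 - 56*√(-(-18 + 9/(-5))) = -28 - 56*√(-(-18 + 9*(-⅕))) = -28 - 56*√(-(-18 - 9/5)) = -28 - 56*√(-1*(-99/5)) = -28 - 56*√(99/5) = -28 - 56*3*√55/5 = -28 - 168*√55/5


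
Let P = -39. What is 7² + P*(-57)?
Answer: 2272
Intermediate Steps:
7² + P*(-57) = 7² - 39*(-57) = 49 + 2223 = 2272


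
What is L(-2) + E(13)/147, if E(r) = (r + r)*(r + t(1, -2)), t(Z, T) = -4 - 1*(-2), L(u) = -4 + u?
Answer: -596/147 ≈ -4.0544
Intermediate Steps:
t(Z, T) = -2 (t(Z, T) = -4 + 2 = -2)
E(r) = 2*r*(-2 + r) (E(r) = (r + r)*(r - 2) = (2*r)*(-2 + r) = 2*r*(-2 + r))
L(-2) + E(13)/147 = (-4 - 2) + (2*13*(-2 + 13))/147 = -6 + (2*13*11)*(1/147) = -6 + 286*(1/147) = -6 + 286/147 = -596/147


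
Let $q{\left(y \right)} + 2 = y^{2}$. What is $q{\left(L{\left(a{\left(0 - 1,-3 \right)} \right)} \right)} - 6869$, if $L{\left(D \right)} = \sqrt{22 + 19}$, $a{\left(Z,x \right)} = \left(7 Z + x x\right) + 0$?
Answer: $-6830$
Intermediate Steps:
$a{\left(Z,x \right)} = x^{2} + 7 Z$ ($a{\left(Z,x \right)} = \left(7 Z + x^{2}\right) + 0 = \left(x^{2} + 7 Z\right) + 0 = x^{2} + 7 Z$)
$L{\left(D \right)} = \sqrt{41}$
$q{\left(y \right)} = -2 + y^{2}$
$q{\left(L{\left(a{\left(0 - 1,-3 \right)} \right)} \right)} - 6869 = \left(-2 + \left(\sqrt{41}\right)^{2}\right) - 6869 = \left(-2 + 41\right) - 6869 = 39 - 6869 = -6830$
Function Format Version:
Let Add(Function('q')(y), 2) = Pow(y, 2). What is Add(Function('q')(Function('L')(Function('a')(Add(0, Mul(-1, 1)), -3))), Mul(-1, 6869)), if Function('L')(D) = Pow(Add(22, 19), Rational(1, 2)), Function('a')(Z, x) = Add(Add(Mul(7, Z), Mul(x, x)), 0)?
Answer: -6830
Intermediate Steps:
Function('a')(Z, x) = Add(Pow(x, 2), Mul(7, Z)) (Function('a')(Z, x) = Add(Add(Mul(7, Z), Pow(x, 2)), 0) = Add(Add(Pow(x, 2), Mul(7, Z)), 0) = Add(Pow(x, 2), Mul(7, Z)))
Function('L')(D) = Pow(41, Rational(1, 2))
Function('q')(y) = Add(-2, Pow(y, 2))
Add(Function('q')(Function('L')(Function('a')(Add(0, Mul(-1, 1)), -3))), Mul(-1, 6869)) = Add(Add(-2, Pow(Pow(41, Rational(1, 2)), 2)), Mul(-1, 6869)) = Add(Add(-2, 41), -6869) = Add(39, -6869) = -6830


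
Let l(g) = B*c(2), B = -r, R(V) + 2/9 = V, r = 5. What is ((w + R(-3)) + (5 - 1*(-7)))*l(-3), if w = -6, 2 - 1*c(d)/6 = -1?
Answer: -250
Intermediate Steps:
c(d) = 18 (c(d) = 12 - 6*(-1) = 12 + 6 = 18)
R(V) = -2/9 + V
B = -5 (B = -1*5 = -5)
l(g) = -90 (l(g) = -5*18 = -90)
((w + R(-3)) + (5 - 1*(-7)))*l(-3) = ((-6 + (-2/9 - 3)) + (5 - 1*(-7)))*(-90) = ((-6 - 29/9) + (5 + 7))*(-90) = (-83/9 + 12)*(-90) = (25/9)*(-90) = -250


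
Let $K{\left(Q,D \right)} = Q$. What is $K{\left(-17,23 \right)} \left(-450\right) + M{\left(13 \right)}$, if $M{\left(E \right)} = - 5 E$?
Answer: $7585$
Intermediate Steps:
$K{\left(-17,23 \right)} \left(-450\right) + M{\left(13 \right)} = \left(-17\right) \left(-450\right) - 65 = 7650 - 65 = 7585$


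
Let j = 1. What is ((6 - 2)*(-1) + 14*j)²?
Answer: 100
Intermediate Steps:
((6 - 2)*(-1) + 14*j)² = ((6 - 2)*(-1) + 14*1)² = (4*(-1) + 14)² = (-4 + 14)² = 10² = 100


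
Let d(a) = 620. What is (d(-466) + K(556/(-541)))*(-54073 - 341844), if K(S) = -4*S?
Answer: -133678999548/541 ≈ -2.4710e+8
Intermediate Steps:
(d(-466) + K(556/(-541)))*(-54073 - 341844) = (620 - 2224/(-541))*(-54073 - 341844) = (620 - 2224*(-1)/541)*(-395917) = (620 - 4*(-556/541))*(-395917) = (620 + 2224/541)*(-395917) = (337644/541)*(-395917) = -133678999548/541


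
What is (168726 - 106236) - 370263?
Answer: -307773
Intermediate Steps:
(168726 - 106236) - 370263 = 62490 - 370263 = -307773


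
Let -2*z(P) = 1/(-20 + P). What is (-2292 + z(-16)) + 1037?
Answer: -90359/72 ≈ -1255.0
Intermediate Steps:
z(P) = -1/(2*(-20 + P))
(-2292 + z(-16)) + 1037 = (-2292 - 1/(-40 + 2*(-16))) + 1037 = (-2292 - 1/(-40 - 32)) + 1037 = (-2292 - 1/(-72)) + 1037 = (-2292 - 1*(-1/72)) + 1037 = (-2292 + 1/72) + 1037 = -165023/72 + 1037 = -90359/72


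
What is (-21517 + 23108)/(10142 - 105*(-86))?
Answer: 1591/19172 ≈ 0.082986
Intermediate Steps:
(-21517 + 23108)/(10142 - 105*(-86)) = 1591/(10142 + 9030) = 1591/19172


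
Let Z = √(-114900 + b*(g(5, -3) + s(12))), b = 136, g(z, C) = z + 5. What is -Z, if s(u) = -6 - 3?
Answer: -2*I*√28691 ≈ -338.77*I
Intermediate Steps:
g(z, C) = 5 + z
s(u) = -9
Z = 2*I*√28691 (Z = √(-114900 + 136*((5 + 5) - 9)) = √(-114900 + 136*(10 - 9)) = √(-114900 + 136*1) = √(-114900 + 136) = √(-114764) = 2*I*√28691 ≈ 338.77*I)
-Z = -2*I*√28691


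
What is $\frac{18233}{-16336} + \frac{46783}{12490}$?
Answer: $\frac{268258459}{102018320} \approx 2.6295$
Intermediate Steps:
$\frac{18233}{-16336} + \frac{46783}{12490} = 18233 \left(- \frac{1}{16336}\right) + 46783 \cdot \frac{1}{12490} = - \frac{18233}{16336} + \frac{46783}{12490} = \frac{268258459}{102018320}$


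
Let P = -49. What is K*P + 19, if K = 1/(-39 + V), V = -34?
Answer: 1436/73 ≈ 19.671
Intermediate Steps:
K = -1/73 (K = 1/(-39 - 34) = 1/(-73) = -1/73 ≈ -0.013699)
K*P + 19 = -1/73*(-49) + 19 = 49/73 + 19 = 1436/73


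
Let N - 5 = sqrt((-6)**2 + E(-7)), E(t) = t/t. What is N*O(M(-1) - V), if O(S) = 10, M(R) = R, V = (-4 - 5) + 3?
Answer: 50 + 10*sqrt(37) ≈ 110.83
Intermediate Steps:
V = -6 (V = -9 + 3 = -6)
E(t) = 1
N = 5 + sqrt(37) (N = 5 + sqrt((-6)**2 + 1) = 5 + sqrt(36 + 1) = 5 + sqrt(37) ≈ 11.083)
N*O(M(-1) - V) = (5 + sqrt(37))*10 = 50 + 10*sqrt(37)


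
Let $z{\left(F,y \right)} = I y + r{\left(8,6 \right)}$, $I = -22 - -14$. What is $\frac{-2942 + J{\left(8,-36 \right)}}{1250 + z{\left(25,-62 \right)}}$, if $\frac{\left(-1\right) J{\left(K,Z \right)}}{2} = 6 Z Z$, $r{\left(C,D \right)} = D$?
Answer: $- \frac{9247}{876} \approx -10.556$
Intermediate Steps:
$I = -8$ ($I = -22 + 14 = -8$)
$z{\left(F,y \right)} = 6 - 8 y$ ($z{\left(F,y \right)} = - 8 y + 6 = 6 - 8 y$)
$J{\left(K,Z \right)} = - 12 Z^{2}$ ($J{\left(K,Z \right)} = - 2 \cdot 6 Z Z = - 2 \cdot 6 Z^{2} = - 12 Z^{2}$)
$\frac{-2942 + J{\left(8,-36 \right)}}{1250 + z{\left(25,-62 \right)}} = \frac{-2942 - 12 \left(-36\right)^{2}}{1250 + \left(6 - -496\right)} = \frac{-2942 - 15552}{1250 + \left(6 + 496\right)} = \frac{-2942 - 15552}{1250 + 502} = - \frac{18494}{1752} = \left(-18494\right) \frac{1}{1752} = - \frac{9247}{876}$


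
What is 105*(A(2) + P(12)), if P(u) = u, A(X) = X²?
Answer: 1680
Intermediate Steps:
105*(A(2) + P(12)) = 105*(2² + 12) = 105*(4 + 12) = 105*16 = 1680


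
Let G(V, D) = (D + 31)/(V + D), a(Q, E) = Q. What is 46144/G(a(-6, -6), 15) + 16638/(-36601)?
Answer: 7599741774/841823 ≈ 9027.7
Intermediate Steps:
G(V, D) = (31 + D)/(D + V)
46144/G(a(-6, -6), 15) + 16638/(-36601) = 46144/(((31 + 15)/(15 - 6))) + 16638/(-36601) = 46144/((46/9)) + 16638*(-1/36601) = 46144/(((⅑)*46)) - 16638/36601 = 46144/(46/9) - 16638/36601 = 46144*(9/46) - 16638/36601 = 207648/23 - 16638/36601 = 7599741774/841823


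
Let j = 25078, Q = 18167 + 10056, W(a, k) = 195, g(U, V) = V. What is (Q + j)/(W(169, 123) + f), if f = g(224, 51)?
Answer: 17767/82 ≈ 216.67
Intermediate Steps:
f = 51
Q = 28223
(Q + j)/(W(169, 123) + f) = (28223 + 25078)/(195 + 51) = 53301/246 = 53301*(1/246) = 17767/82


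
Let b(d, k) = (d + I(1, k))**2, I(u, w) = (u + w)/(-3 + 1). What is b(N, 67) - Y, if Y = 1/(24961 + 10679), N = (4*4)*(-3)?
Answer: 239643359/35640 ≈ 6724.0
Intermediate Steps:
I(u, w) = -u/2 - w/2 (I(u, w) = (u + w)/(-2) = (u + w)*(-1/2) = -u/2 - w/2)
N = -48 (N = 16*(-3) = -48)
b(d, k) = (-1/2 + d - k/2)**2 (b(d, k) = (d + (-1/2*1 - k/2))**2 = (d + (-1/2 - k/2))**2 = (-1/2 + d - k/2)**2)
Y = 1/35640 ≈ 2.8058e-5
b(N, 67) - Y = (1 + 67 - 2*(-48))**2/4 - 1*1/35640 = (1 + 67 + 96)**2/4 - 1/35640 = (1/4)*164**2 - 1/35640 = (1/4)*26896 - 1/35640 = 6724 - 1/35640 = 239643359/35640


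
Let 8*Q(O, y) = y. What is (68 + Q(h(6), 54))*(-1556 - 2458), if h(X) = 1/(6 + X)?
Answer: -600093/2 ≈ -3.0005e+5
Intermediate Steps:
Q(O, y) = y/8
(68 + Q(h(6), 54))*(-1556 - 2458) = (68 + (1/8)*54)*(-1556 - 2458) = (68 + 27/4)*(-4014) = (299/4)*(-4014) = -600093/2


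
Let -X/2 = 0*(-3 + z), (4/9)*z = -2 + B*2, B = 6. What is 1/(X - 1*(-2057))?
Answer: 1/2057 ≈ 0.00048614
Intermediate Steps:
z = 45/2 (z = 9*(-2 + 6*2)/4 = 9*(-2 + 12)/4 = (9/4)*10 = 45/2 ≈ 22.500)
X = 0 (X = -0*(-3 + 45/2) = -0*39/2 = -2*0 = 0)
1/(X - 1*(-2057)) = 1/(0 - 1*(-2057)) = 1/(0 + 2057) = 1/2057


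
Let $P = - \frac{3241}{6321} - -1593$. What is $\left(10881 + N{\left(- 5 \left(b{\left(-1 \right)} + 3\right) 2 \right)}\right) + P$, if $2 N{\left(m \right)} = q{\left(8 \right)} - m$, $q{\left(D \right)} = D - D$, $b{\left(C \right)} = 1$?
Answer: $\frac{11281619}{903} \approx 12493.0$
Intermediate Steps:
$q{\left(D \right)} = 0$
$P = \frac{1438016}{903}$ ($P = \left(-3241\right) \frac{1}{6321} + 1593 = - \frac{463}{903} + 1593 = \frac{1438016}{903} \approx 1592.5$)
$N{\left(m \right)} = - \frac{m}{2}$ ($N{\left(m \right)} = \frac{0 - m}{2} = \frac{\left(-1\right) m}{2} = - \frac{m}{2}$)
$\left(10881 + N{\left(- 5 \left(b{\left(-1 \right)} + 3\right) 2 \right)}\right) + P = \left(10881 - \frac{- 5 \left(1 + 3\right) 2}{2}\right) + \frac{1438016}{903} = \left(10881 - \frac{\left(-5\right) 4 \cdot 2}{2}\right) + \frac{1438016}{903} = \left(10881 - \frac{\left(-20\right) 2}{2}\right) + \frac{1438016}{903} = \left(10881 - -20\right) + \frac{1438016}{903} = \left(10881 + 20\right) + \frac{1438016}{903} = 10901 + \frac{1438016}{903} = \frac{11281619}{903}$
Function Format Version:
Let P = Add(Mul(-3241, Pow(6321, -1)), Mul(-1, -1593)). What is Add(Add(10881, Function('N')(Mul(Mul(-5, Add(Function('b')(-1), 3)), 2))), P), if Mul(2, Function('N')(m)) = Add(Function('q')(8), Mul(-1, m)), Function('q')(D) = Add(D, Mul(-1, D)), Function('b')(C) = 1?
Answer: Rational(11281619, 903) ≈ 12493.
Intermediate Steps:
Function('q')(D) = 0
P = Rational(1438016, 903) (P = Add(Mul(-3241, Rational(1, 6321)), 1593) = Add(Rational(-463, 903), 1593) = Rational(1438016, 903) ≈ 1592.5)
Function('N')(m) = Mul(Rational(-1, 2), m) (Function('N')(m) = Mul(Rational(1, 2), Add(0, Mul(-1, m))) = Mul(Rational(1, 2), Mul(-1, m)) = Mul(Rational(-1, 2), m))
Add(Add(10881, Function('N')(Mul(Mul(-5, Add(Function('b')(-1), 3)), 2))), P) = Add(Add(10881, Mul(Rational(-1, 2), Mul(Mul(-5, Add(1, 3)), 2))), Rational(1438016, 903)) = Add(Add(10881, Mul(Rational(-1, 2), Mul(Mul(-5, 4), 2))), Rational(1438016, 903)) = Add(Add(10881, Mul(Rational(-1, 2), Mul(-20, 2))), Rational(1438016, 903)) = Add(Add(10881, Mul(Rational(-1, 2), -40)), Rational(1438016, 903)) = Add(Add(10881, 20), Rational(1438016, 903)) = Add(10901, Rational(1438016, 903)) = Rational(11281619, 903)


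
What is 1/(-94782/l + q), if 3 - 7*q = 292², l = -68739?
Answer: -160391/1953364135 ≈ -8.2110e-5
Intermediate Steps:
q = -85261/7 (q = 3/7 - ⅐*292² = 3/7 - ⅐*85264 = 3/7 - 85264/7 = -85261/7 ≈ -12180.)
1/(-94782/l + q) = 1/(-94782/(-68739) - 85261/7) = 1/(-94782*(-1/68739) - 85261/7) = 1/(31594/22913 - 85261/7) = 1/(-1953364135/160391) = -160391/1953364135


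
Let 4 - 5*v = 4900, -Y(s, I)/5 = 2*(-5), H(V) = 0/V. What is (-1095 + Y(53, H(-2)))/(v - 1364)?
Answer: 5225/11716 ≈ 0.44597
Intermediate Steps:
H(V) = 0
Y(s, I) = 50 (Y(s, I) = -10*(-5) = -5*(-10) = 50)
v = -4896/5 (v = ⅘ - ⅕*4900 = ⅘ - 980 = -4896/5 ≈ -979.20)
(-1095 + Y(53, H(-2)))/(v - 1364) = (-1095 + 50)/(-4896/5 - 1364) = -1045/(-11716/5) = -1045*(-5/11716) = 5225/11716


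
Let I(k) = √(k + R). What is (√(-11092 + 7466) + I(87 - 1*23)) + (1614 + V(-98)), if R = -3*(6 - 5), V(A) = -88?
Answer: 1526 + √61 + 7*I*√74 ≈ 1533.8 + 60.216*I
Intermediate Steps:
R = -3 (R = -3*1 = -3)
I(k) = √(-3 + k) (I(k) = √(k - 3) = √(-3 + k))
(√(-11092 + 7466) + I(87 - 1*23)) + (1614 + V(-98)) = (√(-11092 + 7466) + √(-3 + (87 - 1*23))) + (1614 - 88) = (√(-3626) + √(-3 + (87 - 23))) + 1526 = (7*I*√74 + √(-3 + 64)) + 1526 = (7*I*√74 + √61) + 1526 = (√61 + 7*I*√74) + 1526 = 1526 + √61 + 7*I*√74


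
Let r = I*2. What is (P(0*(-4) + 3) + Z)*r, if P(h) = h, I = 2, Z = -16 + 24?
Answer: 44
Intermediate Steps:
Z = 8
r = 4 (r = 2*2 = 4)
(P(0*(-4) + 3) + Z)*r = ((0*(-4) + 3) + 8)*4 = ((0 + 3) + 8)*4 = (3 + 8)*4 = 11*4 = 44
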